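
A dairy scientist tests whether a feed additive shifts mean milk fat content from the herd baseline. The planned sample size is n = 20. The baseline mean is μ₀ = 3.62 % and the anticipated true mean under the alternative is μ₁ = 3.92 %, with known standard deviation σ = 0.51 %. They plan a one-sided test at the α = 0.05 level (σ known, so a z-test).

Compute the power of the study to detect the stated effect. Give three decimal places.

Standardized effect: d = |μ₁ − μ₀| / σ = |3.92 − 3.62| / 0.51 = 0.5882
Noncentrality parameter: δ = d·√n = 0.5882 × √20 = 2.6307
Critical value for a one-sided test at α = 0.05: z_α = 1.645.
Power = Φ(δ − 1.645) = Φ(0.986) = 0.8379.

Power ≈ 0.838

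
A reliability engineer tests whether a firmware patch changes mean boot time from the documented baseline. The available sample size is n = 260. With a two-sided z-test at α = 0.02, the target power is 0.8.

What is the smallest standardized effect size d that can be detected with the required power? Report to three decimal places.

d ≈ 0.196

Need Φ(δ − 2.326) = 0.8, so δ = 2.326 + 0.842 = 3.168.
(The second rejection-region term Φ(−δ − z_{α/2}) is negligible and dropped.)
δ = d·√n ⇒ d = δ/√n = 3.168/√260 = 0.1965.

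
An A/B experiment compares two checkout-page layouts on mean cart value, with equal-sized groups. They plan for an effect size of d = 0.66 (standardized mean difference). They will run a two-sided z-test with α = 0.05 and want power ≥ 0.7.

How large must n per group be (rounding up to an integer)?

n = 29 per group

For power 0.7 need Φ(δ − z_{0.025}) = 0.7, so δ = z_{0.025} + z_{0.30} = 1.960 + 0.524 = 2.484.
(The Φ(−δ − z_{α/2}) term is vanishingly small for δ > 0 and is dropped in the standard sample-size formula.)
δ = d·√(n/2) ⇒ n = 2(δ/d)² = 2 × (2.484 / 0.66)² = 28.34.
Round up to the next whole unit.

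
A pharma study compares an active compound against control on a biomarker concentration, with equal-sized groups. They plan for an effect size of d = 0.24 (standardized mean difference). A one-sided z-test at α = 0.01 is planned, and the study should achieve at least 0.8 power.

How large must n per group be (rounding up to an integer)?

n = 349 per group

For power 0.8 need Φ(δ − z_{0.01}) = 0.8, so δ = z_{0.01} + z_{0.20} = 2.326 + 0.842 = 3.168.
δ = d·√(n/2) ⇒ n = 2(δ/d)² = 2 × (3.168 / 0.24)² = 348.47.
Rounding up, n = 349 per group.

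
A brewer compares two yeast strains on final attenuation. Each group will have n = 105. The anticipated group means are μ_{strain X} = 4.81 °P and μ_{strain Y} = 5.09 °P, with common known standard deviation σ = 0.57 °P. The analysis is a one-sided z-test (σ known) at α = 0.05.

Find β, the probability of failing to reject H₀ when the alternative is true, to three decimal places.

Standardized effect: d = |μ_{strain X} − μ_{strain Y}| / σ = |4.81 − 5.09| / 0.57 = 0.4912
Noncentrality parameter: δ = d·√(n/2) = 0.4912 × √(105/2) = 3.5593
Critical value for a one-sided test at α = 0.05: z_α = 1.645.
Power = Φ(δ − 1.645) = Φ(1.914) = 0.9722.
Type II error: β = 1 − power = 1 − 0.9722 = 0.0278.

β ≈ 0.028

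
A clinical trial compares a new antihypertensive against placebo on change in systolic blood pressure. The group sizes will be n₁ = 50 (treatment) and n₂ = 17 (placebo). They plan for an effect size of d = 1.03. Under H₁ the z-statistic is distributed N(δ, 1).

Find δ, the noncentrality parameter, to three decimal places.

The noncentrality parameter scales effect size by the design's sample-size factor: δ = d / √(1/n₁ + 1/n₂) = 1.03 / √(1/50 + 1/17) = 3.6687

δ ≈ 3.669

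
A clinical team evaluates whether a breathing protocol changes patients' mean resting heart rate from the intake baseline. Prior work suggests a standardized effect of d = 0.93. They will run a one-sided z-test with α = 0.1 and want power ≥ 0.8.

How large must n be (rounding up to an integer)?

Set Φ(δ − 1.282) = 0.8; then δ − 1.282 = Φ⁻¹(0.8) = 0.842, giving δ = 2.123.
δ = d·√n ⇒ n = (δ/d)² = (2.123 / 0.93)² = 5.21.
Rounding up, n = 6.

n = 6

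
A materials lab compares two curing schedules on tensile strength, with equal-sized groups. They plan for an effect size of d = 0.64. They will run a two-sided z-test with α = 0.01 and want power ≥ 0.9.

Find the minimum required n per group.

For power 0.9 need Φ(δ − z_{0.005}) = 0.9, so δ = z_{0.005} + z_{0.10} = 2.576 + 1.282 = 3.857.
(For δ > 0 the lower-tail rejection region contributes negligibly to power, so the one-term inversion is standard.)
δ = d·√(n/2) ⇒ n = 2(δ/d)² = 2 × (3.857 / 0.64)² = 72.65.
Rounding up, n = 73 per group.

n = 73 per group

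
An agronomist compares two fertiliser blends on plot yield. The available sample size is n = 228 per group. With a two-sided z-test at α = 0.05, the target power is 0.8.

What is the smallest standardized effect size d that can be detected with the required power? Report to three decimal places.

Required noncentrality: δ = z_{0.025} + z_{0.20} = 1.960 + 0.842 = 2.802.
(The second rejection-region term Φ(−δ − z_{α/2}) is negligible and dropped.)
δ = d·√(n/2) ⇒ d = δ/√(n/2) = 2.802/√(228/2) = 0.2624.

d ≈ 0.262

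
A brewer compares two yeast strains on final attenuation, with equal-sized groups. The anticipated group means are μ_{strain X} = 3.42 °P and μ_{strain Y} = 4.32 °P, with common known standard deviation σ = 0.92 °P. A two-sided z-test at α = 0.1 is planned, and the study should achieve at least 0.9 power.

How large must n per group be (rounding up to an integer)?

Standardized effect: d = |μ_{strain X} − μ_{strain Y}| / σ = |3.42 − 4.32| / 0.92 = 0.9783
Set Φ(δ − 1.645) = 0.9; then δ − 1.645 = Φ⁻¹(0.9) = 1.282, giving δ = 2.926.
(The Φ(−δ − z_{α/2}) term is vanishingly small for δ > 0 and is dropped in the standard sample-size formula.)
δ = d·√(n/2) ⇒ n = 2(δ/d)² = 2 × (2.926 / 0.9783)² = 17.90.
Rounding up, n = 18 per group.

n = 18 per group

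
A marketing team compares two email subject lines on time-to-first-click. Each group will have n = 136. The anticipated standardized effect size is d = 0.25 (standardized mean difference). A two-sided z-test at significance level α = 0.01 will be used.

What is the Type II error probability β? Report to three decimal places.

Noncentrality parameter: δ = d·√(n/2) = 0.25 × √(136/2) = 2.0616
Two-sided α = 0.01 → critical value z_{0.005} = 2.576.
Power = Φ(δ − 2.576) + Φ(−δ − 2.576) = Φ(-0.514) + Φ(-4.637) = 0.3035 + 0.0000 = 0.3035.
Type II error: β = 1 − power = 1 − 0.3035 = 0.6965.

β ≈ 0.696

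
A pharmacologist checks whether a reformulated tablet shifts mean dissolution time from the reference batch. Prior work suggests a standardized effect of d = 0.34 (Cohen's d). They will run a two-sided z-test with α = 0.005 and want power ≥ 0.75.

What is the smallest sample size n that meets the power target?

For power 0.75 need Φ(δ − z_{0.0025}) = 0.75, so δ = z_{0.0025} + z_{0.25} = 2.807 + 0.674 = 3.482.
(Ignoring the negligible lower-tail rejection probability gives the usual closed-form inversion.)
δ = d·√n ⇒ n = (δ/d)² = (3.482 / 0.34)² = 104.85.
Round up to the next whole unit.

n = 105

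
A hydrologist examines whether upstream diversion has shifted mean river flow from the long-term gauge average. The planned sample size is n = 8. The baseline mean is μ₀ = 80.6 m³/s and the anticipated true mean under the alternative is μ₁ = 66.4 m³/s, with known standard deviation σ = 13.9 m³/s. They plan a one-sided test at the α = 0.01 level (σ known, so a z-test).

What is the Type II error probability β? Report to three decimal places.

Standardized effect: d = |μ₁ − μ₀| / σ = |66.4 − 80.6| / 13.9 = 1.0216
Noncentrality parameter: δ = d·√n = 1.0216 × √8 = 2.8895
One-sided α = 0.01 → critical value z_{0.01} = 2.326.
Power = Φ(δ − 2.326) = Φ(0.563) = 0.7133.
Type II error: β = 1 − power = 1 − 0.7133 = 0.2867.

β ≈ 0.287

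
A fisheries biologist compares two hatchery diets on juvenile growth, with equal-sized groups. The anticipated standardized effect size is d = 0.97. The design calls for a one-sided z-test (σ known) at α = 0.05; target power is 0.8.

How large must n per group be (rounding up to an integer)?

n = 14 per group

For power 0.8 need Φ(δ − z_{0.05}) = 0.8, so δ = z_{0.05} + z_{0.20} = 1.645 + 0.842 = 2.486.
δ = d·√(n/2) ⇒ n = 2(δ/d)² = 2 × (2.486 / 0.97)² = 13.14.
Rounding up, n = 14 per group.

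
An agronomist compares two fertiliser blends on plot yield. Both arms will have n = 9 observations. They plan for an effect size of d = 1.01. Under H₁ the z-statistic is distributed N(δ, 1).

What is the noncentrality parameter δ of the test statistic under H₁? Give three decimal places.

δ = d·√(n/2) = 1.01 × √(9/2) = 2.1425

δ ≈ 2.143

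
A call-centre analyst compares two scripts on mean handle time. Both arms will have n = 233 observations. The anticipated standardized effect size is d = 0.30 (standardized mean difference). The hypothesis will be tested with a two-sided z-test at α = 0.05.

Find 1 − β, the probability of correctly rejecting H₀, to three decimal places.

Power ≈ 0.899

Noncentrality parameter: δ = d·√(n/2) = 0.30 × √(233/2) = 3.2381
Critical value for a two-sided test at α = 0.05: z_{α/2} = 1.960.
Power = Φ(δ − 1.960) + Φ(−δ − 1.960) = Φ(1.278) + Φ(-5.198) = 0.8994 + 0.0000 = 0.8994.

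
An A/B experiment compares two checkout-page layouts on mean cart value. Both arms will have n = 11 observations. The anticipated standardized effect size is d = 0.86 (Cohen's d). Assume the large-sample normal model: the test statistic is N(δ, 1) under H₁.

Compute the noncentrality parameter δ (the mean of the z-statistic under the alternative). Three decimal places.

δ ≈ 2.017

δ = d·√(n/2) = 0.86 × √(11/2) = 2.0169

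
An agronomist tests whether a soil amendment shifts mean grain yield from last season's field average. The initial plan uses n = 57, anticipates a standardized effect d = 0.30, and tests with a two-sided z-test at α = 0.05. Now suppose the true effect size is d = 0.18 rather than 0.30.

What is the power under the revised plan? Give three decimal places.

With d = 0.18: δ = d·√n = 0.18 × √57 = 1.3590. Critical value z_{0.025} = 1.960.
Revised power = Φ(δ − 1.960) + Φ(−δ − 1.960) = Φ(-0.601) + Φ(-3.319) = 0.2739 + 0.0005 = 0.2744.

Power ≈ 0.274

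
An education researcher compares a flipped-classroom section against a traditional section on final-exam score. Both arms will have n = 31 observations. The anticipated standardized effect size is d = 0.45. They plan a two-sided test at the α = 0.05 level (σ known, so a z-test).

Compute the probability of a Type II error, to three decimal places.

Noncentrality parameter: δ = d·√(n/2) = 0.45 × √(31/2) = 1.7717
Two-sided α = 0.05 → critical value z_{0.025} = 1.960.
Power = Φ(δ − 1.960) + Φ(−δ − 1.960) = Φ(-0.188) + Φ(-3.732) = 0.4253 + 0.0001 = 0.4254.
Type II error: β = 1 − power = 1 − 0.4254 = 0.5746.

β ≈ 0.575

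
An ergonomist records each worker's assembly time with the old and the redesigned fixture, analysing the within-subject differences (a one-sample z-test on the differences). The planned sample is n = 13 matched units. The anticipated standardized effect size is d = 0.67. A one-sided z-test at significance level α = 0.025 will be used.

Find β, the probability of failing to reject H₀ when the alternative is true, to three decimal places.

β ≈ 0.324

Noncentrality parameter: δ = d·√n = 0.67 × √13 = 2.4157
One-sided α = 0.025 → critical value z_{0.025} = 1.960.
Power = Φ(δ − 1.960) = Φ(0.456) = 0.6757.
Type II error: β = 1 − power = 1 − 0.6757 = 0.3243.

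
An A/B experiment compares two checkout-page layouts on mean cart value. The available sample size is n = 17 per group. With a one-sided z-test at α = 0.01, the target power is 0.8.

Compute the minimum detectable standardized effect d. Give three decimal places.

Need Φ(δ − 2.326) = 0.8, so δ = 2.326 + 0.842 = 3.168.
δ = d·√(n/2) ⇒ d = δ/√(n/2) = 3.168/√(17/2) = 1.0866.

d ≈ 1.087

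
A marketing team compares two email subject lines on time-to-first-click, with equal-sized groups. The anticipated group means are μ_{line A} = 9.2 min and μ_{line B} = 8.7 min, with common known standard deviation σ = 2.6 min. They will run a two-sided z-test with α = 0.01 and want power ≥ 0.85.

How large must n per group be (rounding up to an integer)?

Standardized effect: d = |μ_{line A} − μ_{line B}| / σ = |9.2 − 8.7| / 2.6 = 0.1923
Set Φ(δ − 2.576) = 0.85; then δ − 2.576 = Φ⁻¹(0.85) = 1.036, giving δ = 3.612.
(The Φ(−δ − z_{α/2}) term is vanishingly small for δ > 0 and is dropped in the standard sample-size formula.)
δ = d·√(n/2) ⇒ n = 2(δ/d)² = 2 × (3.612 / 0.1923)² = 705.66.
Rounding up, n = 706 per group.

n = 706 per group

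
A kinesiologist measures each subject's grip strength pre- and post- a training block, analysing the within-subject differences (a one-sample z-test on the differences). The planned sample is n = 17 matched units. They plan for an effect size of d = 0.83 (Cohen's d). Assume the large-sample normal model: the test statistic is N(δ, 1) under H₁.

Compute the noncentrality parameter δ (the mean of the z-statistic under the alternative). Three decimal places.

δ ≈ 3.422

The noncentrality parameter scales effect size by the design's sample-size factor: δ = d·√n = 0.83 × √17 = 3.4222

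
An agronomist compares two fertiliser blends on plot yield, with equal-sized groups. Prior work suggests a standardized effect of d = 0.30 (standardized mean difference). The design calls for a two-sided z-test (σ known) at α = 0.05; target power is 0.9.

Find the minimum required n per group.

For power 0.9 need Φ(δ − z_{0.025}) = 0.9, so δ = z_{0.025} + z_{0.10} = 1.960 + 1.282 = 3.242.
(For δ > 0 the lower-tail rejection region contributes negligibly to power, so the one-term inversion is standard.)
δ = d·√(n/2) ⇒ n = 2(δ/d)² = 2 × (3.242 / 0.30)² = 233.50.
Round up to the next whole unit.

n = 234 per group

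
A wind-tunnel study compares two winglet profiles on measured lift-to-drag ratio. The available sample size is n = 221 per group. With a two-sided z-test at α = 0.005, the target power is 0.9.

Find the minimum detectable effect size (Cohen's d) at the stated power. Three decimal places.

d ≈ 0.389

Need Φ(δ − 2.807) = 0.9, so δ = 2.807 + 1.282 = 4.089.
(The second rejection-region term Φ(−δ − z_{α/2}) is negligible and dropped.)
δ = d·√(n/2) ⇒ d = δ/√(n/2) = 4.089/√(221/2) = 0.3889.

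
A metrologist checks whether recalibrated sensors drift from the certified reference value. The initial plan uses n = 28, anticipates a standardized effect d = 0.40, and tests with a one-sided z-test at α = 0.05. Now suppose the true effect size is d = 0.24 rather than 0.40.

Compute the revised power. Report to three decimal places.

With d = 0.24: δ = d·√n = 0.24 × √28 = 1.2700. Critical value z_{0.05} = 1.645.
Revised power = P(Z > 1.645 − δ) = Φ(-0.375) = 0.3539.

Power ≈ 0.354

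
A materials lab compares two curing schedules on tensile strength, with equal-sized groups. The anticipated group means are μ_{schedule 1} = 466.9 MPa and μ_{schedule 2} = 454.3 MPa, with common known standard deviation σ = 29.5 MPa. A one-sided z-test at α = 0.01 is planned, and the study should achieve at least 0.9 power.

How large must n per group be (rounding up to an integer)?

Standardized effect: d = |μ_{schedule 1} − μ_{schedule 2}| / σ = |466.9 − 454.3| / 29.5 = 0.4271
Set Φ(δ − 2.326) = 0.9; then δ − 2.326 = Φ⁻¹(0.9) = 1.282, giving δ = 3.608.
δ = d·√(n/2) ⇒ n = 2(δ/d)² = 2 × (3.608 / 0.4271)² = 142.71.
Round up to the next whole unit.

n = 143 per group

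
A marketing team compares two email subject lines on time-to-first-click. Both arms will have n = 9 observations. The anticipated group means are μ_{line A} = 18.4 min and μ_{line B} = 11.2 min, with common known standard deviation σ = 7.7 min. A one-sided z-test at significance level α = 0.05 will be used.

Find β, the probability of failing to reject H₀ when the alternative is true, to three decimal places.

β ≈ 0.367

Standardized effect: d = |μ_{line A} − μ_{line B}| / σ = |18.4 − 11.2| / 7.7 = 0.9351
Noncentrality parameter: δ = d·√(n/2) = 0.9351 × √(9/2) = 1.9836
One-sided α = 0.05 → critical value z_{0.05} = 1.645.
Power = P(Z > 1.645 − δ) = Φ(0.339) = 0.6326.
Type II error: β = 1 − power = 1 − 0.6326 = 0.3674.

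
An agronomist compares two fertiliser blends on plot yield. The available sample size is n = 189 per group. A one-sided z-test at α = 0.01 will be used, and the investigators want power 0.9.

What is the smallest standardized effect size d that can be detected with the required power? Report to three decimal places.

Required noncentrality: δ = z_{0.01} + z_{0.10} = 2.326 + 1.282 = 3.608.
δ = d·√(n/2) ⇒ d = δ/√(n/2) = 3.608/√(189/2) = 0.3711.

d ≈ 0.371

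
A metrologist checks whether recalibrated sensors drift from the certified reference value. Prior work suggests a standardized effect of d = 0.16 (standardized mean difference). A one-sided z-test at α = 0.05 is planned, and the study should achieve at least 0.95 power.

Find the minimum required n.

For power 0.95 need Φ(δ − z_{0.05}) = 0.95, so δ = z_{0.05} + z_{0.05} = 1.645 + 1.645 = 3.290.
δ = d·√n ⇒ n = (δ/d)² = (3.290 / 0.16)² = 422.74.
Round up to the next whole unit.

n = 423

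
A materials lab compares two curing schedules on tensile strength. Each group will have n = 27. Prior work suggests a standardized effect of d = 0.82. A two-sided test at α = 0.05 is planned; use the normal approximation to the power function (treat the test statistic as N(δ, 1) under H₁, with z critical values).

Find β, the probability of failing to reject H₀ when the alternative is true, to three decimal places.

β ≈ 0.146

Noncentrality parameter: δ = d·√(n/2) = 0.82 × √(27/2) = 3.0129
Critical value for a two-sided test at α = 0.05: z_{α/2} = 1.960.
Power = Φ(δ − 1.960) + Φ(−δ − 1.960) = Φ(1.053) + Φ(-4.973) = 0.8538 + 0.0000 = 0.8538.
Type II error: β = 1 − power = 1 − 0.8538 = 0.1462.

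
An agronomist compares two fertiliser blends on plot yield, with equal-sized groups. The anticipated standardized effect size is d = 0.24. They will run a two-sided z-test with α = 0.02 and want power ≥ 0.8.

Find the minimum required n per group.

n = 349 per group

For power 0.8 need Φ(δ − z_{0.01}) = 0.8, so δ = z_{0.01} + z_{0.20} = 2.326 + 0.842 = 3.168.
(Ignoring the negligible lower-tail rejection probability gives the usual closed-form inversion.)
δ = d·√(n/2) ⇒ n = 2(δ/d)² = 2 × (3.168 / 0.24)² = 348.47.
Round up to the next whole unit.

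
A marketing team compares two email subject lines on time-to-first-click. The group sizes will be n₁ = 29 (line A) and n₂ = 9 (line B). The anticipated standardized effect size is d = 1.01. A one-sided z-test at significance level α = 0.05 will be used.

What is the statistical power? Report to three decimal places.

Noncentrality parameter: δ = d / √(1/n₁ + 1/n₂) = 1.01 / √(1/29 + 1/9) = 2.6470
Critical value for a one-sided test at α = 0.05: z_α = 1.645.
Power = P(Z > 1.645 − δ) = Φ(1.002) = 0.8419.

Power ≈ 0.842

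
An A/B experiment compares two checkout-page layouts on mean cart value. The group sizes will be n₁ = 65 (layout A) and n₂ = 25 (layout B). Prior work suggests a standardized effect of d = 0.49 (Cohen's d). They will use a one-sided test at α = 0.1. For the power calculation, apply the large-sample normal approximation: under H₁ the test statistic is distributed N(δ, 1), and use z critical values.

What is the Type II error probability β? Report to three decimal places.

Noncentrality parameter: δ = d / √(1/n₁ + 1/n₂) = 0.49 / √(1/65 + 1/25) = 2.0821
One-sided α = 0.1 → critical value z_{0.1} = 1.282.
Power = Φ(δ − 1.282) = Φ(0.801) = 0.7883.
Type II error: β = 1 − power = 1 − 0.7883 = 0.2117.

β ≈ 0.212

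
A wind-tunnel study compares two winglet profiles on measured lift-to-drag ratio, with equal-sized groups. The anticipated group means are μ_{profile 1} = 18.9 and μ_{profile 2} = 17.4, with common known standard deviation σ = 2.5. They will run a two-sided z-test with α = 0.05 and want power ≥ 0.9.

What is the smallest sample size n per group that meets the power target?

n = 59 per group

Standardized effect: d = |μ_{profile 1} − μ_{profile 2}| / σ = |18.9 − 17.4| / 2.5 = 0.6000
Set Φ(δ − 1.960) = 0.9; then δ − 1.960 = Φ⁻¹(0.9) = 1.282, giving δ = 3.242.
(The Φ(−δ − z_{α/2}) term is vanishingly small for δ > 0 and is dropped in the standard sample-size formula.)
δ = d·√(n/2) ⇒ n = 2(δ/d)² = 2 × (3.242 / 0.6000)² = 58.37.
Rounding up, n = 59 per group.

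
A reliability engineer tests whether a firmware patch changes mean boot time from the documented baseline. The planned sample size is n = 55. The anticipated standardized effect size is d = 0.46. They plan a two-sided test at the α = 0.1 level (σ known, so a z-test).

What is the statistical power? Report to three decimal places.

Noncentrality parameter: δ = d·√n = 0.46 × √55 = 3.4115
Two-sided α = 0.1 → critical value z_{0.05} = 1.645.
Power = Φ(δ − 1.645) + Φ(−δ − 1.645) = Φ(1.767) + Φ(-5.056) = 0.9614 + 0.0000 = 0.9614.

Power ≈ 0.961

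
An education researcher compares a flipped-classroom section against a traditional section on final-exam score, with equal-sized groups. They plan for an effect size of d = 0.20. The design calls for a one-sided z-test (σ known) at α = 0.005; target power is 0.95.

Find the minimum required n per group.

n = 891 per group

Set Φ(δ − 2.576) = 0.95; then δ − 2.576 = Φ⁻¹(0.95) = 1.645, giving δ = 4.221.
δ = d·√(n/2) ⇒ n = 2(δ/d)² = 2 × (4.221 / 0.20)² = 890.71.
Rounding up, n = 891 per group.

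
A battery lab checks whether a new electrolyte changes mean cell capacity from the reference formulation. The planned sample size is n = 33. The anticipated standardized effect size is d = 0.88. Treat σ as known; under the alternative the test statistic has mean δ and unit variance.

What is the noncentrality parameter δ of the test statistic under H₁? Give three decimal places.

δ ≈ 5.055

The noncentrality parameter scales effect size by the design's sample-size factor: δ = d·√n = 0.88 × √33 = 5.0552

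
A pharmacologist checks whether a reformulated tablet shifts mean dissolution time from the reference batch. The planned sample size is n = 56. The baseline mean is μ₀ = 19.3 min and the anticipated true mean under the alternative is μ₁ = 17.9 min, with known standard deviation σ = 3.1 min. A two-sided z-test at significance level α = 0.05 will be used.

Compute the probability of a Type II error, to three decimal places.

β ≈ 0.078

Standardized effect: d = |μ₁ − μ₀| / σ = |17.9 − 19.3| / 3.1 = 0.4516
Noncentrality parameter: δ = d·√n = 0.4516 × √56 = 3.3796
Critical value for a two-sided test at α = 0.05: z_{α/2} = 1.960.
Power = Φ(δ − 1.960) + Φ(−δ − 1.960) = Φ(1.420) + Φ(-5.340) = 0.9221 + 0.0000 = 0.9221.
Type II error: β = 1 − power = 1 − 0.9221 = 0.0779.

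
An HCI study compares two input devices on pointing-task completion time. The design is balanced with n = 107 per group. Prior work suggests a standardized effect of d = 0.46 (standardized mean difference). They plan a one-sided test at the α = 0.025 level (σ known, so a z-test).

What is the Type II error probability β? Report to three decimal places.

β ≈ 0.080

Noncentrality parameter: δ = d·√(n/2) = 0.46 × √(107/2) = 3.3646
Critical value for a one-sided test at α = 0.025: z_α = 1.960.
Power = Φ(δ − 1.960) = Φ(1.405) = 0.9199.
Type II error: β = 1 − power = 1 − 0.9199 = 0.0801.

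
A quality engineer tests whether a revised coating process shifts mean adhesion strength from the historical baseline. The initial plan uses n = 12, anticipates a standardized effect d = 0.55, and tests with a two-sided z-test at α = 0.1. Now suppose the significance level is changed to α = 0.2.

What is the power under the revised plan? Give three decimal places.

δ = d·√n = 0.55 × √12 = 1.9053 (unchanged). New critical value: z_{0.1} = 1.282.
Revised power = Φ(δ − 1.282) + Φ(−δ − 1.282) = Φ(0.624) + Φ(-3.187) = 0.7336 + 0.0007 = 0.7343.

Power ≈ 0.734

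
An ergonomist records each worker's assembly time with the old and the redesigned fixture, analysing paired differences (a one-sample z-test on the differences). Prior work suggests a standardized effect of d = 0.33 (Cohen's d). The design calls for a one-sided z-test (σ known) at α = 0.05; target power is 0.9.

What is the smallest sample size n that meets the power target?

n = 79

Set Φ(δ − 1.645) = 0.9; then δ − 1.645 = Φ⁻¹(0.9) = 1.282, giving δ = 2.926.
δ = d·√n ⇒ n = (δ/d)² = (2.926 / 0.33)² = 78.64.
Rounding up, n = 79.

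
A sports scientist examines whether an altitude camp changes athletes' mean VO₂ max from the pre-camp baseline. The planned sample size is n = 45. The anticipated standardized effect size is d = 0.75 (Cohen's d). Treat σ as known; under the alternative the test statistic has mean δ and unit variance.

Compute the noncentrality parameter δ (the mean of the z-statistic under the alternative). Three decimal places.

δ = d·√n = 0.75 × √45 = 5.0312

δ ≈ 5.031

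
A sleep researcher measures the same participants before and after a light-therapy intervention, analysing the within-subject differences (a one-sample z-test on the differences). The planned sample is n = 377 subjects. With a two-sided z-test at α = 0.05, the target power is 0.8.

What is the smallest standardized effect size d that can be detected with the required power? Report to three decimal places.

Need Φ(δ − 1.960) = 0.8, so δ = 1.960 + 0.842 = 2.802.
(The second rejection-region term Φ(−δ − z_{α/2}) is negligible and dropped.)
δ = d·√n ⇒ d = δ/√n = 2.802/√377 = 0.1443.

d ≈ 0.144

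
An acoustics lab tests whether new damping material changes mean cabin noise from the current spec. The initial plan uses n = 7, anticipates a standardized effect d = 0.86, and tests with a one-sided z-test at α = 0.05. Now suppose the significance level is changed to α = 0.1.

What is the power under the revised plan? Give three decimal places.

δ = d·√n = 0.86 × √7 = 2.2753 (unchanged). New critical value: z_{0.1} = 1.282.
Revised power = P(Z > 1.282 − δ) = Φ(0.994) = 0.8398.

Power ≈ 0.840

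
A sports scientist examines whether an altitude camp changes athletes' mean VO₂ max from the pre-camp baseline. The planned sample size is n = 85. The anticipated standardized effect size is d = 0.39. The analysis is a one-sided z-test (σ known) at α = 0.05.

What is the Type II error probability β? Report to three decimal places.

Noncentrality parameter: δ = d·√n = 0.39 × √85 = 3.5956
One-sided α = 0.05 → critical value z_{0.05} = 1.645.
Power = P(Z > 1.645 − δ) = Φ(1.951) = 0.9745.
Type II error: β = 1 − power = 1 − 0.9745 = 0.0255.

β ≈ 0.026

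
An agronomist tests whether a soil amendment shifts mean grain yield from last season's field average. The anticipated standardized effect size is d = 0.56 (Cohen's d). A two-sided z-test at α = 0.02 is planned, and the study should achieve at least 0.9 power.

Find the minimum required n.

For power 0.9 need Φ(δ − z_{0.01}) = 0.9, so δ = z_{0.01} + z_{0.10} = 2.326 + 1.282 = 3.608.
(Ignoring the negligible lower-tail rejection probability gives the usual closed-form inversion.)
δ = d·√n ⇒ n = (δ/d)² = (3.608 / 0.56)² = 41.51.
Round up to the next whole unit.

n = 42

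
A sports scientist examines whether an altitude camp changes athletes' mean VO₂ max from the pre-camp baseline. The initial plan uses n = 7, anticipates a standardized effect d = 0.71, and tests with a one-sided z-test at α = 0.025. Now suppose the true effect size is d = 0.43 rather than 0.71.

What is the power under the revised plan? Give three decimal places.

With d = 0.43: δ = d·√n = 0.43 × √7 = 1.1377. Critical value z_{0.025} = 1.960.
Revised power = Φ(δ − 1.960) = Φ(-0.822) = 0.2055.

Power ≈ 0.205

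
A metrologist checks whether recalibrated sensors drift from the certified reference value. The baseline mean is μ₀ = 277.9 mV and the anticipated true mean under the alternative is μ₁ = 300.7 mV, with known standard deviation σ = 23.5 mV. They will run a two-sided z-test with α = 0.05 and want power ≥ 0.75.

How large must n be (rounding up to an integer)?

n = 8

Standardized effect: d = |μ₁ − μ₀| / σ = |300.7 − 277.9| / 23.5 = 0.9702
For power 0.75 need Φ(δ − z_{0.025}) = 0.75, so δ = z_{0.025} + z_{0.25} = 1.960 + 0.674 = 2.634.
(The Φ(−δ − z_{α/2}) term is vanishingly small for δ > 0 and is dropped in the standard sample-size formula.)
δ = d·√n ⇒ n = (δ/d)² = (2.634 / 0.9702)² = 7.37.
Rounding up, n = 8.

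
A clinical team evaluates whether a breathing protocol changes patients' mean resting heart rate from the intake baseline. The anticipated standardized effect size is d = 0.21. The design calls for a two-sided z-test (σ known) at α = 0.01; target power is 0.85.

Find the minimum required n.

n = 296

For power 0.85 need Φ(δ − z_{0.005}) = 0.85, so δ = z_{0.005} + z_{0.15} = 2.576 + 1.036 = 3.612.
(The Φ(−δ − z_{α/2}) term is vanishingly small for δ > 0 and is dropped in the standard sample-size formula.)
δ = d·√n ⇒ n = (δ/d)² = (3.612 / 0.21)² = 295.88.
Rounding up, n = 296.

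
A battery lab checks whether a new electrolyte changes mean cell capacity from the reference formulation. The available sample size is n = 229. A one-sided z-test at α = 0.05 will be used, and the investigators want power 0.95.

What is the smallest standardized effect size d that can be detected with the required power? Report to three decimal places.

Required noncentrality: δ = z_{0.05} + z_{0.05} = 1.645 + 1.645 = 3.290.
δ = d·√n ⇒ d = δ/√n = 3.290/√229 = 0.2174.

d ≈ 0.217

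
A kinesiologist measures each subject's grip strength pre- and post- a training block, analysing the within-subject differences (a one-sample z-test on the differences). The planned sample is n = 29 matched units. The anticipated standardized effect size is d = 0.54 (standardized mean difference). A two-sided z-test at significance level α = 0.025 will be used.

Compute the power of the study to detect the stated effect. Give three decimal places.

Power ≈ 0.747

Noncentrality parameter: δ = d·√n = 0.54 × √29 = 2.9080
Two-sided α = 0.025 → critical value z_{0.0125} = 2.241.
Power = Φ(δ − 2.241) + Φ(−δ − 2.241) = Φ(0.667) + Φ(-5.149) = 0.7475 + 0.0000 = 0.7475.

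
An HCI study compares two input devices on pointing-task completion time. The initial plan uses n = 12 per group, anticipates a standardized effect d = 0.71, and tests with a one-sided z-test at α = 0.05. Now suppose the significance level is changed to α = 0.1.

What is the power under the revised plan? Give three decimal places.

Power ≈ 0.676

δ = d·√(n/2) = 0.71 × √(12/2) = 1.7391 (unchanged). New critical value: z_{0.1} = 1.282.
Revised power = Φ(δ − 1.282) = Φ(0.458) = 0.6764.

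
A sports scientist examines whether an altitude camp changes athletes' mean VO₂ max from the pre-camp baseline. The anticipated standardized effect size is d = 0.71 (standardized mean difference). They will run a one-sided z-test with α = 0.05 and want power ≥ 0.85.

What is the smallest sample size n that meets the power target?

n = 15

For power 0.85 need Φ(δ − z_{0.05}) = 0.85, so δ = z_{0.05} + z_{0.15} = 1.645 + 1.036 = 2.681.
δ = d·√n ⇒ n = (δ/d)² = (2.681 / 0.71)² = 14.26.
Rounding up, n = 15.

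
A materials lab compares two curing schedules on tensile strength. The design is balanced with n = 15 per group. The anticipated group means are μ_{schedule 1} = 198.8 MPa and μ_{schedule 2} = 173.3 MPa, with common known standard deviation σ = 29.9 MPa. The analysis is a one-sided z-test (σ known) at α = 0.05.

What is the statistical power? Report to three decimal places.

Standardized effect: d = |μ_{schedule 1} − μ_{schedule 2}| / σ = |198.8 − 173.3| / 29.9 = 0.8528
Noncentrality parameter: δ = d·√(n/2) = 0.8528 × √(15/2) = 2.3356
Critical value for a one-sided test at α = 0.05: z_α = 1.645.
Power = Φ(δ − 1.645) = Φ(0.691) = 0.7551.

Power ≈ 0.755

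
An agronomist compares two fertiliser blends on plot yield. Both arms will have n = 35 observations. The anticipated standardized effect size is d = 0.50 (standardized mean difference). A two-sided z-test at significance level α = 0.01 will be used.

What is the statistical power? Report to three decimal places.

Noncentrality parameter: λ = d·√(n/2) = 0.50 × √(35/2) = 2.0917
Two-sided α = 0.01 → critical value z_{0.005} = 2.576.
Power = Φ(λ − 2.576) + Φ(−λ − 2.576) = Φ(-0.484) + Φ(-4.667) = 0.3141 + 0.0000 = 0.3141.

Power ≈ 0.314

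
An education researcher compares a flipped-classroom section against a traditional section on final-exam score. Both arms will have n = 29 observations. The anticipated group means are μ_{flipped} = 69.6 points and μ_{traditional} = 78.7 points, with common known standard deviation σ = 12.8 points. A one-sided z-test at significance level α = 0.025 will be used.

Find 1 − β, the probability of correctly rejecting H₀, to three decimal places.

Standardized effect: d = |μ_{flipped} − μ_{traditional}| / σ = |69.6 − 78.7| / 12.8 = 0.7109
Noncentrality parameter: δ = d·√(n/2) = 0.7109 × √(29/2) = 2.7072
One-sided α = 0.025 → critical value z_{0.025} = 1.960.
Power = P(Z > 1.960 − δ) = Φ(0.747) = 0.7725.

Power ≈ 0.773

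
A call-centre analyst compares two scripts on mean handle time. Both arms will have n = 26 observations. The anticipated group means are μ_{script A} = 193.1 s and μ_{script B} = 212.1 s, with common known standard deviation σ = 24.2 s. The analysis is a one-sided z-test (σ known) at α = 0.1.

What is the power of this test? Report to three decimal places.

Power ≈ 0.939

Standardized effect: d = |μ_{script A} − μ_{script B}| / σ = |193.1 − 212.1| / 24.2 = 0.7851
Noncentrality parameter: δ = d·√(n/2) = 0.7851 × √(26/2) = 2.8308
Critical value for a one-sided test at α = 0.1: z_α = 1.282.
Power = P(Z > 1.282 − δ) = Φ(1.549) = 0.9393.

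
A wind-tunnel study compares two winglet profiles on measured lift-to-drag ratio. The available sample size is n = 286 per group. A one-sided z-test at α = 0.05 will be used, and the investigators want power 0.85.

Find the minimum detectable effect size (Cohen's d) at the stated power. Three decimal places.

d ≈ 0.224

Need Φ(δ − 1.645) = 0.85, so δ = 1.645 + 1.036 = 2.681.
δ = d·√(n/2) ⇒ d = δ/√(n/2) = 2.681/√(286/2) = 0.2242.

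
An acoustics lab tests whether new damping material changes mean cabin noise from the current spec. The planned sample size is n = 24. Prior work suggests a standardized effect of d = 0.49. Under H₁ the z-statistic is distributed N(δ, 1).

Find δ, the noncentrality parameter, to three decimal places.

δ = d·√n = 0.49 × √24 = 2.4005

δ ≈ 2.400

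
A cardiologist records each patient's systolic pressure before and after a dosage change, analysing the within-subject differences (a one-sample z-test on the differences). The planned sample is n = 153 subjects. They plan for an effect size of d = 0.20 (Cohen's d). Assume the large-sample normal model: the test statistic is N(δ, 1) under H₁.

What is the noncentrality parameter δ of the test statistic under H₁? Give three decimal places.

The noncentrality parameter scales effect size by the design's sample-size factor: δ = d·√n = 0.20 × √153 = 2.4739

δ ≈ 2.474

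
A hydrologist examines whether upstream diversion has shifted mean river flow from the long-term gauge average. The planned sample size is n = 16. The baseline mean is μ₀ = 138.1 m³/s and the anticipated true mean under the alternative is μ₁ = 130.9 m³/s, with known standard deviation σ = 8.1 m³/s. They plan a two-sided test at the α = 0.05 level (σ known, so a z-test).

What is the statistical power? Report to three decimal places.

Standardized effect: d = |μ₁ − μ₀| / σ = |130.9 − 138.1| / 8.1 = 0.8889
Noncentrality parameter: δ = d·√n = 0.8889 × √16 = 3.5556
Critical value for a two-sided test at α = 0.05: z_{α/2} = 1.960.
Power = Φ(δ − 1.960) + Φ(−δ − 1.960) = Φ(1.596) + Φ(-5.516) = 0.9447 + 0.0000 = 0.9447.

Power ≈ 0.945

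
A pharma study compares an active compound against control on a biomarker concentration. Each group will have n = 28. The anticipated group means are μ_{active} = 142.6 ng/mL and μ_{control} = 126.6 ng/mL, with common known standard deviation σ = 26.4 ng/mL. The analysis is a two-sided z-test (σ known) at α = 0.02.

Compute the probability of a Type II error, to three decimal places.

Standardized effect: d = |μ_{active} − μ_{control}| / σ = |142.6 − 126.6| / 26.4 = 0.6061
Noncentrality parameter: δ = d·√(n/2) = 0.6061 × √(28/2) = 2.2677
Critical value for a two-sided test at α = 0.02: z_{α/2} = 2.326.
Power = Φ(δ − 2.326) + Φ(−δ − 2.326) = Φ(-0.059) + Φ(-4.594) = 0.4766 + 0.0000 = 0.4766.
Type II error: β = 1 − power = 1 − 0.4766 = 0.5234.

β ≈ 0.523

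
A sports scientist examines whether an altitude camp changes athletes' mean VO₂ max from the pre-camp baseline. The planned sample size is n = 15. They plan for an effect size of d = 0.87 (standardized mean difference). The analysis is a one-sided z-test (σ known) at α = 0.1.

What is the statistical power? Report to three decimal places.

Noncentrality parameter: δ = d·√n = 0.87 × √15 = 3.3695
Critical value for a one-sided test at α = 0.1: z_α = 1.282.
Power = Φ(δ − 1.282) = Φ(2.088) = 0.9816.

Power ≈ 0.982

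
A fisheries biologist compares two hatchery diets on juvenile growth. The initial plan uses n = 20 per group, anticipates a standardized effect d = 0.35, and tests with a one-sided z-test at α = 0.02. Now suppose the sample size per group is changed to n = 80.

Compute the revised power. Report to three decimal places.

With n = 80 per group: δ = d·√(n/2) = 0.35 × √(80/2) = 2.2136. Critical value z_{0.02} = 2.054.
Revised power = Φ(δ − 2.054) = Φ(0.160) = 0.5635.

Power ≈ 0.563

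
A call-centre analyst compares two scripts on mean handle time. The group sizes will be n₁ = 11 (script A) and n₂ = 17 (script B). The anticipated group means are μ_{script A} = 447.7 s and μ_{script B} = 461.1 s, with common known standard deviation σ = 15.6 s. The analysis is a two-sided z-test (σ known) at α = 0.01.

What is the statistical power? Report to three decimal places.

Power ≈ 0.361

Standardized effect: d = |μ_{script A} − μ_{script B}| / σ = |447.7 − 461.1| / 15.6 = 0.8590
Noncentrality parameter: δ = d / √(1/n₁ + 1/n₂) = 0.8590 / √(1/11 + 1/17) = 2.2198
Two-sided α = 0.01 → critical value z_{0.005} = 2.576.
Power = Φ(δ − 2.576) + Φ(−δ − 2.576) = Φ(-0.356) + Φ(-4.796) = 0.3609 + 0.0000 = 0.3609.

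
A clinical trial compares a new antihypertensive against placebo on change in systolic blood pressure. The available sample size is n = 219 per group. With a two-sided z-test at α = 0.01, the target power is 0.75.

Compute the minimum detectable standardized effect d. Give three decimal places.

Need Φ(δ − 2.576) = 0.75, so δ = 2.576 + 0.674 = 3.250.
(The second rejection-region term Φ(−δ − z_{α/2}) is negligible and dropped.)
δ = d·√(n/2) ⇒ d = δ/√(n/2) = 3.250/√(219/2) = 0.3106.

d ≈ 0.311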